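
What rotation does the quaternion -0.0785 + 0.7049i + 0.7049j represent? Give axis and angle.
axis = (√2/2, √2/2, 0), θ = 189°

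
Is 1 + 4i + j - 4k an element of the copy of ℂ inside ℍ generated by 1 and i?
No. The quaternion 1 + 4i + j - 4k has j-coefficient y = 1 and k-coefficient z = -4, not both zero, so it does not lie in the complex subalgebra spanned by 1 and i.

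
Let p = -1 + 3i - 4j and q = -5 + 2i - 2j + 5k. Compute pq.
-9 - 37i + 7j - 3k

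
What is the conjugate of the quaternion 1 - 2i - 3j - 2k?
1 + 2i + 3j + 2k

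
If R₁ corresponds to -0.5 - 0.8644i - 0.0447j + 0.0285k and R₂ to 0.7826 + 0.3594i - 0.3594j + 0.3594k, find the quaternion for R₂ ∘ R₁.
-0.1069 - 0.8504i - 0.1762j - 0.4841k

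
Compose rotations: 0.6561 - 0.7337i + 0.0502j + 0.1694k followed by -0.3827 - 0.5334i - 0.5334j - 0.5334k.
-0.5253 - 0.1328i + 0.1125j - 0.8329k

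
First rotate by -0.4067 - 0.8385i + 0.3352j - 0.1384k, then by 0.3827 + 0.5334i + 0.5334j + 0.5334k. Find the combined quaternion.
0.1866 - 0.7904i - 0.4621j + 0.3562k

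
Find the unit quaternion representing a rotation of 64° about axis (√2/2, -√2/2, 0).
0.848 + 0.3747i - 0.3747j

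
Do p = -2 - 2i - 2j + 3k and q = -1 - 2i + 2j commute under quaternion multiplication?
No: pq = 2 - 8j - 11k ≠ 2 + 12i + 4j + 5k = qp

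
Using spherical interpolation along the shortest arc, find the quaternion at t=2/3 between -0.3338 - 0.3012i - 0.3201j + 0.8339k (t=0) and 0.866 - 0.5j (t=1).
-0.8715 - 0.1404i + 0.2641j + 0.3887k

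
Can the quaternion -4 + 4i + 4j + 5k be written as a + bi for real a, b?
No. The quaternion -4 + 4i + 4j + 5k has j-coefficient y = 4 and k-coefficient z = 5, not both zero, so it does not lie in the complex subalgebra spanned by 1 and i.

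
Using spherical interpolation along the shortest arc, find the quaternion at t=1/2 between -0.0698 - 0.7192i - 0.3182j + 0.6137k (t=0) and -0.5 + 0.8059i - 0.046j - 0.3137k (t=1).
0.2318 - 0.8217i - 0.1467j + 0.4996k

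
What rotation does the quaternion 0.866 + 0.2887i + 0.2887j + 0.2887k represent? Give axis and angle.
axis = (√3/3, √3/3, √3/3), θ = π/3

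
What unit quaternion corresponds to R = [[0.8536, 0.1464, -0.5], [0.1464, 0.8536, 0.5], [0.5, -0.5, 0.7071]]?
0.9239 - 0.2706i - 0.2706j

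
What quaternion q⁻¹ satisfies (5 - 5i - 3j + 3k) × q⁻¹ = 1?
0.0735 + 0.0735i + 0.0441j - 0.0441k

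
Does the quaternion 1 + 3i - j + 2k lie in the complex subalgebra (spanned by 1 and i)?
No. The quaternion 1 + 3i - j + 2k has j-coefficient y = -1 and k-coefficient z = 2, not both zero, so it does not lie in the complex subalgebra spanned by 1 and i.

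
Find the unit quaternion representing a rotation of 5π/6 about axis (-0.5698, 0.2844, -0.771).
0.2588 - 0.5504i + 0.2747j - 0.7447k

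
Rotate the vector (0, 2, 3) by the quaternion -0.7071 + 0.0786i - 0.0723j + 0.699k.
(2.591, 0.051, 2.507)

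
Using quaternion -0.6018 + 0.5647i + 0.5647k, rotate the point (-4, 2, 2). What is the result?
(1.186, 3.527, -3.186)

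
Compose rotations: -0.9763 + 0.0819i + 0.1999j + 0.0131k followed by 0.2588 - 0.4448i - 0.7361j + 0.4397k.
-0.0749 + 0.3579i + 0.8122j - 0.4545k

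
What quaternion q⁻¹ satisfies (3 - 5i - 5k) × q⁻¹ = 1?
0.0508 + 0.0847i + 0.0847k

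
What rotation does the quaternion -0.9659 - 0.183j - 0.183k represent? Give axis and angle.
axis = (0, -√2/2, -√2/2), θ = 11π/6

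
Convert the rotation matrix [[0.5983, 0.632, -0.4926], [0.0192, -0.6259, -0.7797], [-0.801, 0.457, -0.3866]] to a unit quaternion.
0.3827 + 0.8079i + 0.2015j - 0.4003k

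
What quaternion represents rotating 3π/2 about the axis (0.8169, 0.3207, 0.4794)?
-0.7071 + 0.5776i + 0.2268j + 0.339k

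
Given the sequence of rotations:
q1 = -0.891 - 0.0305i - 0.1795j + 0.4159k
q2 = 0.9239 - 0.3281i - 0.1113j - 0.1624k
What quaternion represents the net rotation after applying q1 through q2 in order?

q2 · q1 = -0.7856 + 0.1887i + 0.0747j + 0.5844k
-0.7856 + 0.1887i + 0.0747j + 0.5844k


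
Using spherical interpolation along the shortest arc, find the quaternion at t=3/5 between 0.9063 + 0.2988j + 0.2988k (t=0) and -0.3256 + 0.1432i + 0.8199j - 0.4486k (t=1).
0.73 - 0.1076i - 0.4563j + 0.4972k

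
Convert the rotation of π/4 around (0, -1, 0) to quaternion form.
0.9239 - 0.3827j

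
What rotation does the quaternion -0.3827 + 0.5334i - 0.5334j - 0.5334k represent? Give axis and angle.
axis = (√3/3, -√3/3, -√3/3), θ = 5π/4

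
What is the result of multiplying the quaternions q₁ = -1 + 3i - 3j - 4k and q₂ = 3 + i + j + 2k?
5 + 6i - 20j - 8k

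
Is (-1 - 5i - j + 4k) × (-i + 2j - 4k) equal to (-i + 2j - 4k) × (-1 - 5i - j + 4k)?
No: pq = 13 - 3i - 26j - 7k ≠ 13 + 5i + 22j + 15k = qp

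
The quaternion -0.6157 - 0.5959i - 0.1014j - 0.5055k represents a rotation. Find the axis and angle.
axis = (-0.7562, -0.1287, -0.6415), θ = 256°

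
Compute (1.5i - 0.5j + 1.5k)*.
-1.5i + 0.5j - 1.5k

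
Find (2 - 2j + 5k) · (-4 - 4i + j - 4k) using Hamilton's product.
14 - 5i - 10j - 36k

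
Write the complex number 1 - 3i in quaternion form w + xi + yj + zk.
1 - 3i + 0j + 0k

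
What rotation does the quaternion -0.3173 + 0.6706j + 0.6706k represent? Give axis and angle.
axis = (0, √2/2, √2/2), θ = 217°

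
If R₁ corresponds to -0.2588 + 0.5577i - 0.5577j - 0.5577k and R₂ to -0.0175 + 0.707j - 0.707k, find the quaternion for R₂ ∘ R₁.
0.0045 - 0.7983i - 0.5675j - 0.2016k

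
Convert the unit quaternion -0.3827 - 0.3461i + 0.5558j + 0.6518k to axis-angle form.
axis = (-0.3746, 0.6016, 0.7055), θ = 5π/4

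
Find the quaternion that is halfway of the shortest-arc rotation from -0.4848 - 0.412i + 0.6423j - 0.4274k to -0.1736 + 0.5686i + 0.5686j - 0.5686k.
-0.3855 + 0.0917i + 0.7091j - 0.5832k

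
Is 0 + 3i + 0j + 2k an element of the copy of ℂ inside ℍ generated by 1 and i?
No. The quaternion 3i + 2k has j-coefficient y = 0 and k-coefficient z = 2, not both zero, so it does not lie in the complex subalgebra spanned by 1 and i.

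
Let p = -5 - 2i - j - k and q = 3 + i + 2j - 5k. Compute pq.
-16 - 4i - 24j + 19k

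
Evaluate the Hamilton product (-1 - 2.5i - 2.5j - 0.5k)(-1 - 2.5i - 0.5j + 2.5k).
-5.25 - 1.5i + 10.5j - 7k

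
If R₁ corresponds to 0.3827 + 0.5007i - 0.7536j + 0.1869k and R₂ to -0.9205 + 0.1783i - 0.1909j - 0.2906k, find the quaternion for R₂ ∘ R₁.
-0.5311 - 0.6473i + 0.4418j - 0.322k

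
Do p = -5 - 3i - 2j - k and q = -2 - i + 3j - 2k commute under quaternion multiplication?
No: pq = 11 + 18i - 16j + k ≠ 11 + 4i - 6j + 23k = qp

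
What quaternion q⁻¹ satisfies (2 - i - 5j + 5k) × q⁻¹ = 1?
0.0364 + 0.0182i + 0.0909j - 0.0909k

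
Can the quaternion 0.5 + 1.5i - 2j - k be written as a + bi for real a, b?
No. The quaternion 0.5 + 1.5i - 2j - k has j-coefficient y = -2 and k-coefficient z = -1, not both zero, so it does not lie in the complex subalgebra spanned by 1 and i.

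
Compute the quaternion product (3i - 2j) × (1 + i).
-3 + 3i - 2j + 2k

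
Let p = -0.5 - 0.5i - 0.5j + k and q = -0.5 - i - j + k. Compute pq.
-1.75 + 1.25i + 0.25j - k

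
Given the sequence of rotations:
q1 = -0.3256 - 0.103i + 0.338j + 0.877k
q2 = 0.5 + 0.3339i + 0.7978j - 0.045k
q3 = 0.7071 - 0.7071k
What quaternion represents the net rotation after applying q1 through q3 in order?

q2 · q1 = -0.3586 + 0.5547i - 0.379j + 0.6482k
q3 · q2 · q1 = 0.2048 + 0.1242i - 0.6602j + 0.7119k
0.2048 + 0.1242i - 0.6602j + 0.7119k


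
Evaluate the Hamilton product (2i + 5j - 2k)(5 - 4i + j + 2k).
7 + 22i + 29j + 12k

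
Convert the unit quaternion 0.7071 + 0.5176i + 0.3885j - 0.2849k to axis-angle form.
axis = (0.732, 0.5494, -0.4029), θ = π/2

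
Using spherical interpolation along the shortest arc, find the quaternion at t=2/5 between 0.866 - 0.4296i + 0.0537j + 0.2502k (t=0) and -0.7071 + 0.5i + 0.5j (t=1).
0.8435 - 0.4817i - 0.1784j + 0.157k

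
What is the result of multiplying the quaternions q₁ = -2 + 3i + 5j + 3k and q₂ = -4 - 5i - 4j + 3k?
34 + 25i - 36j - 5k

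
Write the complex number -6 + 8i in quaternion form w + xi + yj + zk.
-6 + 8i + 0j + 0k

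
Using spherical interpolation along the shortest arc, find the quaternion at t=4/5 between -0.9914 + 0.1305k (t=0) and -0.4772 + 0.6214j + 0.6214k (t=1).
-0.6387 + 0.5286j + 0.5592k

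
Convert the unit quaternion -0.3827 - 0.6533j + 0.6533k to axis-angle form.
axis = (0, -√2/2, √2/2), θ = 5π/4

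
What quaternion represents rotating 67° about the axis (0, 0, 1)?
0.8339 + 0.5519k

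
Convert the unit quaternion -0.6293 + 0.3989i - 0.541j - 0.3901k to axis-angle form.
axis = (0.5133, -0.6961, -0.502), θ = 258°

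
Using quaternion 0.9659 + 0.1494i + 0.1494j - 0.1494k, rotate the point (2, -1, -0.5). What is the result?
(1.366, -1.232, -1.366)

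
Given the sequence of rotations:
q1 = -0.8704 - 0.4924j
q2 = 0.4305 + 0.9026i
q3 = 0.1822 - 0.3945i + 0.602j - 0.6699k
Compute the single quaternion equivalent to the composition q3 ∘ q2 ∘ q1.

q2 · q1 = -0.3747 - 0.7856i - 0.212j - 0.4444k
q3 · q2 · q1 = -0.5483 - 0.4049i + 0.0868j + 0.7266k
-0.5483 - 0.4049i + 0.0868j + 0.7266k


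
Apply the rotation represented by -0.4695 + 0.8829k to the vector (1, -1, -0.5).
(-1.388, -0.27, -0.5)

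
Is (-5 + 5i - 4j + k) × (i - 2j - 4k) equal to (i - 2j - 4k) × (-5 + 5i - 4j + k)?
No: pq = -9 + 13i + 31j + 14k ≠ -9 - 23i - 11j + 26k = qp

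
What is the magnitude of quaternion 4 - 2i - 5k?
√45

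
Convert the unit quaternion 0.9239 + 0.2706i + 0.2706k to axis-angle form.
axis = (√2/2, 0, √2/2), θ = π/4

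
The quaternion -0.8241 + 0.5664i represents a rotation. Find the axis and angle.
axis = (1, 0, 0), θ = 291°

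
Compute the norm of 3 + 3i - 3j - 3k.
6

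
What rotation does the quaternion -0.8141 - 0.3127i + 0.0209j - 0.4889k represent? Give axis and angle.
axis = (-0.5385, 0.036, -0.8419), θ = 289°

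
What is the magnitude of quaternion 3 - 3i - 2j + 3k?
√31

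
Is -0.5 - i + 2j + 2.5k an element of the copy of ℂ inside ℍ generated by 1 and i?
No. The quaternion -0.5 - i + 2j + 2.5k has j-coefficient y = 2 and k-coefficient z = 2.5, not both zero, so it does not lie in the complex subalgebra spanned by 1 and i.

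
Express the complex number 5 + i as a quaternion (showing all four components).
5 + i + 0j + 0k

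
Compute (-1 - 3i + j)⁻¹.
-0.0909 + 0.2727i - 0.0909j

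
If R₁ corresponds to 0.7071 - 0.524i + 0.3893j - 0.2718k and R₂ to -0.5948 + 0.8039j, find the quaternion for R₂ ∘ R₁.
-0.7335 + 0.0932i + 0.3369j + 0.5829k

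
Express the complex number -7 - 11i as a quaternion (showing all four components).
-7 - 11i + 0j + 0k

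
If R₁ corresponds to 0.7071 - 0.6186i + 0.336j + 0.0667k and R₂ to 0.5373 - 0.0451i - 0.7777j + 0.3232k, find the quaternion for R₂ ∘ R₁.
0.5918 - 0.5247i - 0.5663j - 0.2319k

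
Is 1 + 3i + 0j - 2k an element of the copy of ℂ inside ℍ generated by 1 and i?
No. The quaternion 1 + 3i - 2k has j-coefficient y = 0 and k-coefficient z = -2, not both zero, so it does not lie in the complex subalgebra spanned by 1 and i.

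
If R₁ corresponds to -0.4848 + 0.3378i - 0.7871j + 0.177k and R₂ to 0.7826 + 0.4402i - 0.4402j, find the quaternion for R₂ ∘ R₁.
-0.8746 - 0.027i - 0.4805j - 0.0593k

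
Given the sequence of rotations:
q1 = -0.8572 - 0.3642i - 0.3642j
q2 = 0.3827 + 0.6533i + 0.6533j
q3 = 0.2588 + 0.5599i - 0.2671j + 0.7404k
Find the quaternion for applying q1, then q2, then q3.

q2 · q1 = 0.1478 - 0.6994i - 0.6994j
q3 · q2 · q1 = 0.243 + 0.4196i - 0.7383j - 0.469k
0.243 + 0.4196i - 0.7383j - 0.469k


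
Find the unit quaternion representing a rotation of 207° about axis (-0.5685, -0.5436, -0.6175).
-0.2334 - 0.5528i - 0.5286j - 0.6004k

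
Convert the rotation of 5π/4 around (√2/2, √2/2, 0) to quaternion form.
-0.3827 + 0.6533i + 0.6533j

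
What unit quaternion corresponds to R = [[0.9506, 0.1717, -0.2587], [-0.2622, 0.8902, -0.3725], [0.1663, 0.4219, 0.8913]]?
0.9659 + 0.2056i - 0.11j - 0.1123k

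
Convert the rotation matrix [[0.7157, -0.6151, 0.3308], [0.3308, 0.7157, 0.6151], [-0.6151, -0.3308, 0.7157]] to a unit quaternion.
0.887 - 0.2666i + 0.2666j + 0.2666k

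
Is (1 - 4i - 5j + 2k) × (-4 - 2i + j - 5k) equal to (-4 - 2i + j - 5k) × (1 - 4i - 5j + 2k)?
No: pq = 3 + 37i - 3j - 27k ≠ 3 - 9i + 45j + k = qp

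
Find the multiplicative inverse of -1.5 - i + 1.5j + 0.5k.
-0.2609 + 0.1739i - 0.2609j - 0.087k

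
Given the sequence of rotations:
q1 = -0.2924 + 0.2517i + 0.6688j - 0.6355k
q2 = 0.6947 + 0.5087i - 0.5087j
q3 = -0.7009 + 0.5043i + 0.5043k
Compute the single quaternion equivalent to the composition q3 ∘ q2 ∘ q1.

q2 · q1 = 0.009 + 0.3494i + 0.9366j + 0.0268k
q3 · q2 · q1 = -0.196 - 0.7127i - 0.4938j + 0.4581k
-0.196 - 0.7127i - 0.4938j + 0.4581k


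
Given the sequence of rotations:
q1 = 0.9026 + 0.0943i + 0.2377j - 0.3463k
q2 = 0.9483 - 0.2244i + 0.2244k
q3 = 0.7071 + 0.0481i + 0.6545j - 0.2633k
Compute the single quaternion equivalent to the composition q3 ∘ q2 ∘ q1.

q2 · q1 = 0.9548 - 0.1665i + 0.1689j - 0.1792k
q3 · q2 · q1 = 0.5254 - 0.1446i + 0.7968j - 0.261k
0.5254 - 0.1446i + 0.7968j - 0.261k


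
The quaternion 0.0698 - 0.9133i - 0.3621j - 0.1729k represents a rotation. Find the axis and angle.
axis = (-0.9155, -0.363, -0.1733), θ = 172°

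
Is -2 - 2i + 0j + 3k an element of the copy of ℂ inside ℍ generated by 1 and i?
No. The quaternion -2 - 2i + 3k has j-coefficient y = 0 and k-coefficient z = 3, not both zero, so it does not lie in the complex subalgebra spanned by 1 and i.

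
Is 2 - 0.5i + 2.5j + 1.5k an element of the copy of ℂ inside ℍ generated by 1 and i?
No. The quaternion 2 - 0.5i + 2.5j + 1.5k has j-coefficient y = 2.5 and k-coefficient z = 1.5, not both zero, so it does not lie in the complex subalgebra spanned by 1 and i.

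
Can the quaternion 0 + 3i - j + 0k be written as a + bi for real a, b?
No. The quaternion 3i - j has j-coefficient y = -1 and k-coefficient z = 0, not both zero, so it does not lie in the complex subalgebra spanned by 1 and i.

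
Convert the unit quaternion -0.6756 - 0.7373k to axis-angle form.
axis = (0, 0, -1), θ = 265°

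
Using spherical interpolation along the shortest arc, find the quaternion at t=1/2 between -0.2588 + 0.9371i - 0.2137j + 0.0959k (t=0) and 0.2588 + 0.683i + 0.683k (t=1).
0.8949i - 0.118j + 0.4303k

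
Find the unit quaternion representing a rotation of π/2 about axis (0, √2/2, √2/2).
0.7071 + 0.5j + 0.5k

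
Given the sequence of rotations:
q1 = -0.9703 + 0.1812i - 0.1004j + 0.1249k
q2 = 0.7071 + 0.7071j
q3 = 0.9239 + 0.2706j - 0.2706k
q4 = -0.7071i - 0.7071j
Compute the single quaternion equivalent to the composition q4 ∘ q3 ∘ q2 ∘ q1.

q2 · q1 = -0.6151 + 0.2164i - 0.7571j - 0.0398k
q3 · q2 · q1 = -0.3742 - 0.0157i - 0.9245j + 0.0711k
q4 · q3 · q2 · q1 = -0.6648 + 0.2143i + 0.3149j + 0.6426k
-0.6648 + 0.2143i + 0.3149j + 0.6426k


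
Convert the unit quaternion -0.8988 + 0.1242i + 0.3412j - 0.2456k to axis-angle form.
axis = (0.2833, 0.7783, -0.5603), θ = 308°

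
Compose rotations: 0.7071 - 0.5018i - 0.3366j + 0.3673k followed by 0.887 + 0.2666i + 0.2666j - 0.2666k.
0.9486 - 0.2484i - 0.0742j + 0.1813k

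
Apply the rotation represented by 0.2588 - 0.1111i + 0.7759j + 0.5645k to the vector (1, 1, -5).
(-2.687, -4.21, 1.435)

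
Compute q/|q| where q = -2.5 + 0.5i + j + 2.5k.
-0.6742 + 0.1348i + 0.2697j + 0.6742k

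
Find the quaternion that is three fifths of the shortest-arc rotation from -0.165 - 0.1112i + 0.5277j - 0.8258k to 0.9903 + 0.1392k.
-0.8048 - 0.0571i + 0.2708j - 0.5251k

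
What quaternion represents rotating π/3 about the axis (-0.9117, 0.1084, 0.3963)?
0.866 - 0.4558i + 0.0542j + 0.1981k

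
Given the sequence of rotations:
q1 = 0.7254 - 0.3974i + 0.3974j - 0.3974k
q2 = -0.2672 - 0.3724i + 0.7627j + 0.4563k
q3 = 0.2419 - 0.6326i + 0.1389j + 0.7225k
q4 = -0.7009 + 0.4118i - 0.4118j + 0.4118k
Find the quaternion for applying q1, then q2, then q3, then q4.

q2 · q1 = -0.4636 - 0.6484i + 0.1178j + 0.5923k
q3 · q2 · q1 = -0.9666 + 0.1336i - 0.1297j - 0.1761k
q4 · q3 · q2 · q1 = 0.6416 - 0.3658i + 0.6165j - 0.273k
0.6416 - 0.3658i + 0.6165j - 0.273k


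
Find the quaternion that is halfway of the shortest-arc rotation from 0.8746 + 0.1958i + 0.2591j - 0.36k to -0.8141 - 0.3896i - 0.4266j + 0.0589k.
0.8618 + 0.2987i + 0.3499j - 0.2138k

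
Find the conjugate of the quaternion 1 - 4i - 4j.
1 + 4i + 4j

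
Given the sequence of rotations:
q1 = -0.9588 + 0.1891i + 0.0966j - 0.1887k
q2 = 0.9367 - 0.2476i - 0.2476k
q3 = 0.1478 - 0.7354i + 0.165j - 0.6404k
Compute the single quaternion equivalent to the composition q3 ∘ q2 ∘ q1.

q2 · q1 = -0.898 + 0.4384i - 0.0031j + 0.0367k
q3 · q2 · q1 = 0.2137 + 0.7293i - 0.4024j + 0.5104k
0.2137 + 0.7293i - 0.4024j + 0.5104k


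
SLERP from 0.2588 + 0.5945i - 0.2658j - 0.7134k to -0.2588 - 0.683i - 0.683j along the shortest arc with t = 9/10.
0.2811 + 0.73i + 0.6157j - 0.0948k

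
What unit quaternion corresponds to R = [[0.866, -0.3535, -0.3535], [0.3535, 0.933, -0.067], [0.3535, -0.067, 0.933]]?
0.9659 - 0.183j + 0.183k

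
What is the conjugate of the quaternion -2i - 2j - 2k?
2i + 2j + 2k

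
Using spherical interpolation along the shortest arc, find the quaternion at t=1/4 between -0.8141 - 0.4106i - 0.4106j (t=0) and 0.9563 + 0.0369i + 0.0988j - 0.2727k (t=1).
-0.8786 - 0.3256i - 0.3419j + 0.072k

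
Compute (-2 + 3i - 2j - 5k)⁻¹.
-0.0476 - 0.0714i + 0.0476j + 0.119k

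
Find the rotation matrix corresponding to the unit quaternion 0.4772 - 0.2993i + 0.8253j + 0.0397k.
[[-0.3654, -0.5319, 0.7639], [-0.4561, 0.8177, 0.3512], [-0.8114, -0.2201, -0.5414]]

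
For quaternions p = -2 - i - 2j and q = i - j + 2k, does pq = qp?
No: pq = -1 - 6i + 4j - k ≠ -1 + 2i - 7k = qp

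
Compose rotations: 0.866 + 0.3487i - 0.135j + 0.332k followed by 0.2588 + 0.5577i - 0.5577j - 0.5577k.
0.1395 + 0.3128i - 0.8975j - 0.2779k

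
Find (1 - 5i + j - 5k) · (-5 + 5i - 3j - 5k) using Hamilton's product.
-2 + 10i - 58j + 30k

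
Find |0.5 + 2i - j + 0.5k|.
2.345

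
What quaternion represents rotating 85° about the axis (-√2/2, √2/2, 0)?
0.7373 - 0.4777i + 0.4777j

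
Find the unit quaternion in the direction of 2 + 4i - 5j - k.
0.2949 + 0.5898i - 0.7372j - 0.1474k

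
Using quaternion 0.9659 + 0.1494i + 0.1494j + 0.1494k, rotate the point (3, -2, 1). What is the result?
(3.553, -1.066, -0.488)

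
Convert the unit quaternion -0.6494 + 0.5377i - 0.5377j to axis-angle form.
axis = (√2/2, -√2/2, 0), θ = 261°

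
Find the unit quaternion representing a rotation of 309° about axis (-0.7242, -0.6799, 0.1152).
-0.9026 - 0.3118i - 0.2927j + 0.0496k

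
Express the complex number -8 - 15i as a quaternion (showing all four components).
-8 - 15i + 0j + 0k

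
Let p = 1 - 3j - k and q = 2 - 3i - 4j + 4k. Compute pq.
-6 - 19i - 7j - 7k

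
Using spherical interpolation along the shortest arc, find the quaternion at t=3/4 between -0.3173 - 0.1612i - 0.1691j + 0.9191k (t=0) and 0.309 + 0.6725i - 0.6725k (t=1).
-0.3221 - 0.5608i - 0.0448j + 0.7614k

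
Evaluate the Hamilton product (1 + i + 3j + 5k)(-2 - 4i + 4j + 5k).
-35 - 11i - 27j + 11k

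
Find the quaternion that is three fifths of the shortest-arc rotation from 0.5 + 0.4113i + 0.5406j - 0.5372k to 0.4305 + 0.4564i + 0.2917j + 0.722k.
0.5941 + 0.5659i + 0.5112j + 0.2558k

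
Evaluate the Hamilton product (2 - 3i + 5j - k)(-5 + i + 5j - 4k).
-36 + 2i - 28j - 23k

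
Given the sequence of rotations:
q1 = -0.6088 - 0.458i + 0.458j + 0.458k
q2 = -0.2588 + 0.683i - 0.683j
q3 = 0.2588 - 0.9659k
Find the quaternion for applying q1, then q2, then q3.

q2 · q1 = 0.7832 - 0.6101i - 0.0155j - 0.1185k
q3 · q2 · q1 = 0.0882 - 0.1729i + 0.5853j - 0.7872k
0.0882 - 0.1729i + 0.5853j - 0.7872k


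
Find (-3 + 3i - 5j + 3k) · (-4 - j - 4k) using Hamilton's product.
19 + 11i + 35j - 3k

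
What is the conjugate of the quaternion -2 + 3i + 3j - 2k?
-2 - 3i - 3j + 2k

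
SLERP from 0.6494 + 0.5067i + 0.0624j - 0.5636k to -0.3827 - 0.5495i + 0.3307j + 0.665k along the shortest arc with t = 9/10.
0.4147 + 0.5512i - 0.2935j - 0.6619k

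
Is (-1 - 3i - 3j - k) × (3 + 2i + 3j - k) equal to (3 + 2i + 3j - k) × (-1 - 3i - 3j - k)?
No: pq = 11 - 5i - 17j - 5k ≠ 11 - 17i - 7j + k = qp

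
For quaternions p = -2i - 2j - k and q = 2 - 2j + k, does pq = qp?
No: pq = -3 - 8i - 2j + 2k ≠ -3 - 6j - 6k = qp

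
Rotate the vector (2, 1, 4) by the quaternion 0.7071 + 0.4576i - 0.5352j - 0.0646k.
(-2.825, -2.901, 2.145)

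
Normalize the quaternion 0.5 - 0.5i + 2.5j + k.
0.1796 - 0.1796i + 0.898j + 0.3592k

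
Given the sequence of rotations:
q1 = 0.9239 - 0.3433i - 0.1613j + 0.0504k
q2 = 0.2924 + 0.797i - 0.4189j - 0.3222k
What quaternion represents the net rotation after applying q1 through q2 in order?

q2 · q1 = 0.4924 + 0.5629i - 0.3637j - 0.5553k
0.4924 + 0.5629i - 0.3637j - 0.5553k


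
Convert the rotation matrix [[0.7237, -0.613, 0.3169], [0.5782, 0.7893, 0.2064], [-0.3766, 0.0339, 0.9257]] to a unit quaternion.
0.9272 - 0.0465i + 0.187j + 0.3212k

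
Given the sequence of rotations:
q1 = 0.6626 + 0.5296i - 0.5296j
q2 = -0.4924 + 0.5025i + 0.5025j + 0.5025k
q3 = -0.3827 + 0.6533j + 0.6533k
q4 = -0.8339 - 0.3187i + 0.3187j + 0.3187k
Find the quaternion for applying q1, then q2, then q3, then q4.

q2 · q1 = -0.3263 + 0.3383i + 0.8599j - 0.1993k
q3 · q2 · q1 = -0.3067 - 0.8214i - 0.3212j - 0.3579k
q4 · q3 · q2 · q1 = 0.2104 + 0.771i - 0.2057j + 0.5649k
0.2104 + 0.771i - 0.2057j + 0.5649k


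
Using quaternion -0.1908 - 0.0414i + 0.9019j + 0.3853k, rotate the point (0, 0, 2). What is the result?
(-0.752, 1.358, -1.261)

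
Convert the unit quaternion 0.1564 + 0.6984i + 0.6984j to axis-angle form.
axis = (√2/2, √2/2, 0), θ = 162°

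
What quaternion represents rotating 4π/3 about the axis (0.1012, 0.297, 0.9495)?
-0.5 + 0.0876i + 0.2572j + 0.8223k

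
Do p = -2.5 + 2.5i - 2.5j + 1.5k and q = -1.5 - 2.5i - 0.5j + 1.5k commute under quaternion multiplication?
No: pq = 6.5 - 0.5i - 2.5j - 13.5k ≠ 6.5 + 5.5i + 12.5j + 1.5k = qp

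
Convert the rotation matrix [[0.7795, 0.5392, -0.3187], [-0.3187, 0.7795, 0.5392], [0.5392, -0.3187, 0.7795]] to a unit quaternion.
0.9136 - 0.2348i - 0.2348j - 0.2348k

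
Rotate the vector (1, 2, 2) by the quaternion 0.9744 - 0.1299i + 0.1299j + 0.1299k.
(0.798, 2.658, 1.139)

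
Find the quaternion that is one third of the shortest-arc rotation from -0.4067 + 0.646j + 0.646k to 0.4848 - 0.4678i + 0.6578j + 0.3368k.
-0.1104 - 0.1888i + 0.7517j + 0.6222k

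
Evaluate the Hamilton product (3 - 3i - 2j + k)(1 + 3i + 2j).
16 + 4i + 7j + k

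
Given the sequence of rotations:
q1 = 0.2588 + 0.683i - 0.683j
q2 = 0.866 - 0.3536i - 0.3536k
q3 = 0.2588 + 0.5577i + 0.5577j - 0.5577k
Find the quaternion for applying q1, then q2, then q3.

q2 · q1 = 0.4656 + 0.2585i - 0.833j + 0.15k
q3 · q2 · q1 = 0.5246 - 0.0543i - 0.1837j - 0.8296k
0.5246 - 0.0543i - 0.1837j - 0.8296k


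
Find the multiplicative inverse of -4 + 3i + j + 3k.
-0.1143 - 0.0857i - 0.0286j - 0.0857k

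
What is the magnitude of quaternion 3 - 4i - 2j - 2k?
√33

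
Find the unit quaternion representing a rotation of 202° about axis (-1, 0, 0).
-0.1908 - 0.9816i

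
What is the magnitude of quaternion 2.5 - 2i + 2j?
3.775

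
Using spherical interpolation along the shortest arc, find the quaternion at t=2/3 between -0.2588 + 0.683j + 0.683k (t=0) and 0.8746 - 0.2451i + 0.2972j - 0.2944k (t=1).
-0.816 + 0.1964i + 0.0655j + 0.5396k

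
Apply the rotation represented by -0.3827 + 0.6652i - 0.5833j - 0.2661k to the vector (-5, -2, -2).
(0.885, 1.276, 5.531)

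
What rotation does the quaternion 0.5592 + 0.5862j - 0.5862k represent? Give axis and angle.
axis = (0, √2/2, -√2/2), θ = 112°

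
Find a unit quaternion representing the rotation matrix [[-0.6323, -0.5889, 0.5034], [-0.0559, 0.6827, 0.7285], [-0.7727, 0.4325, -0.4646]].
0.3827 - 0.1934i + 0.8336j + 0.3482k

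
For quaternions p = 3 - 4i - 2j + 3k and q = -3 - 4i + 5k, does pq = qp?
No: pq = -40 - 10i + 14j - 2k ≠ -40 + 10i - 2j + 14k = qp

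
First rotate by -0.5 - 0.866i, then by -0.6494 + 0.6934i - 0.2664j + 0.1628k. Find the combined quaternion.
0.9252 + 0.2157i - 0.0078j - 0.3121k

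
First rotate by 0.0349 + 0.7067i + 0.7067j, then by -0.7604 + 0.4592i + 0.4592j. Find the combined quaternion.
-0.6756 - 0.5213i - 0.5213j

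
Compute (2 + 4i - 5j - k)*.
2 - 4i + 5j + k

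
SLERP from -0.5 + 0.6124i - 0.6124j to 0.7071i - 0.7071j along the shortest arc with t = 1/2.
-0.2588 + 0.683i - 0.683j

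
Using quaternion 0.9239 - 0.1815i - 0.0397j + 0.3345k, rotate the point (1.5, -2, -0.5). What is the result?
(2.464, -0.626, 0.186)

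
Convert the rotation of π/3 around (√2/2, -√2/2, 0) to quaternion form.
0.866 + 0.3536i - 0.3536j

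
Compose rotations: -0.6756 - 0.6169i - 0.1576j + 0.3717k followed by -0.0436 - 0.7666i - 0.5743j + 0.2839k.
-0.6395 + 0.3761i + 0.5047j - 0.4415k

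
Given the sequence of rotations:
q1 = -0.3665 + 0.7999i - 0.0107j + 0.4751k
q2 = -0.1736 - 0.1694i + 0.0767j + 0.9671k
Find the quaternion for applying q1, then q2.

q2 · q1 = -0.2595 - 0.03i + 0.8278j - 0.4965k
-0.2595 - 0.03i + 0.8278j - 0.4965k


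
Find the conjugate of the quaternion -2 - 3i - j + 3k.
-2 + 3i + j - 3k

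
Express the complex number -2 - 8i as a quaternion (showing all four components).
-2 - 8i + 0j + 0k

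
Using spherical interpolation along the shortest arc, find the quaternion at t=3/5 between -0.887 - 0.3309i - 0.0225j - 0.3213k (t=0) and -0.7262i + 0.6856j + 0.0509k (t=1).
-0.4696 - 0.7163i + 0.4989j - 0.1322k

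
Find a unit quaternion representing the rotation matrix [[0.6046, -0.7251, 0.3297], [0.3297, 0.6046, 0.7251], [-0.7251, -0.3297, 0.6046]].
0.8387 - 0.3144i + 0.3144j + 0.3144k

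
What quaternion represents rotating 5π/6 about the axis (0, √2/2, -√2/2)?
0.2588 + 0.683j - 0.683k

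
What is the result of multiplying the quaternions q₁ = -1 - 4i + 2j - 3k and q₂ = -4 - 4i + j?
-14 + 23i + 3j + 16k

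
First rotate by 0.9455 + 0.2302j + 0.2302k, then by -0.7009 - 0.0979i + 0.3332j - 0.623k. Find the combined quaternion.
-0.596 + 0.1276i + 0.1762j - 0.7729k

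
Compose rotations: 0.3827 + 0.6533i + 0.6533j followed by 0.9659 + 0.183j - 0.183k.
0.2501 + 0.7506i + 0.5815j - 0.1896k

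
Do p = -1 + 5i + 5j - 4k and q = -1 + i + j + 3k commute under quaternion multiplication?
No: pq = 3 + 13i - 25j + k ≠ 3 - 25i + 13j + k = qp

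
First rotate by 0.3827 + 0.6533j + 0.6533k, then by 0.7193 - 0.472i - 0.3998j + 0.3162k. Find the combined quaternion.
0.3299 - 0.6484i + 0.6253j + 0.2826k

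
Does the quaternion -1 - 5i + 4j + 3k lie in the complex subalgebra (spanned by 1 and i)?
No. The quaternion -1 - 5i + 4j + 3k has j-coefficient y = 4 and k-coefficient z = 3, not both zero, so it does not lie in the complex subalgebra spanned by 1 and i.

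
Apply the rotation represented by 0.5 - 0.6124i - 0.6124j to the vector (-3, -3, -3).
(-1.163, -4.837, 1.5)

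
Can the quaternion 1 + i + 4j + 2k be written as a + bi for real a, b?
No. The quaternion 1 + i + 4j + 2k has j-coefficient y = 4 and k-coefficient z = 2, not both zero, so it does not lie in the complex subalgebra spanned by 1 and i.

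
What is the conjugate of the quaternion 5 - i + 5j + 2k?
5 + i - 5j - 2k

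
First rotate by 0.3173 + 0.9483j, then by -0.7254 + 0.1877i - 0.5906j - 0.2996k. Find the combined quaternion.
0.3299 + 0.3437i - 0.8753j + 0.0829k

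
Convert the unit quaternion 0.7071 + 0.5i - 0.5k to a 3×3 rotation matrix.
[[0.5, 0.7071, -0.5], [-0.7071, 0, -0.7071], [-0.5, 0.7071, 0.5]]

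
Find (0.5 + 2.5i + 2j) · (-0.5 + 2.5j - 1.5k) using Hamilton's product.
-5.25 - 4.25i + 4j + 5.5k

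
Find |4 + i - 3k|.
√26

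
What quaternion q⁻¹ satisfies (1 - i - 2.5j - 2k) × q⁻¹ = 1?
0.0816 + 0.0816i + 0.2041j + 0.1633k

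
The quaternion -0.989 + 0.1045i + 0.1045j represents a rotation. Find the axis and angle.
axis = (√2/2, √2/2, 0), θ = 343°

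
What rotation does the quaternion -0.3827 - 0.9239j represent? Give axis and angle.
axis = (0, -1, 0), θ = 5π/4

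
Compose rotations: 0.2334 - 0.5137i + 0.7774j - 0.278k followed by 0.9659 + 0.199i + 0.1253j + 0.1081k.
0.2603 - 0.5686i + 0.7799j - 0.0242k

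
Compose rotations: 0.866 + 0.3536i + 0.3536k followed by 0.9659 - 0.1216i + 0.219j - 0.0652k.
0.9025 + 0.3137i + 0.2096j + 0.2076k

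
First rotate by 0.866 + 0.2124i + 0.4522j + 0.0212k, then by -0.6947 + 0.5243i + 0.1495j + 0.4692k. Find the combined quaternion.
-0.7905 + 0.0975i - 0.0961j + 0.5969k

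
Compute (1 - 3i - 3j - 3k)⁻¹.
0.0357 + 0.1071i + 0.1071j + 0.1071k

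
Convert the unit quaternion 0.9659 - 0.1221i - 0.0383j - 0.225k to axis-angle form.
axis = (-0.4717, -0.148, -0.8692), θ = π/6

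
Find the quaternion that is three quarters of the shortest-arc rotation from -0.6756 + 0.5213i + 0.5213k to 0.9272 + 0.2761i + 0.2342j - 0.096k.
-0.9515 - 0.0702i - 0.19j + 0.2316k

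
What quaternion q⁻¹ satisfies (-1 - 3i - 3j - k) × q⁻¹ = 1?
-0.05 + 0.15i + 0.15j + 0.05k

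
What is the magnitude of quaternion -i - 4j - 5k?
√42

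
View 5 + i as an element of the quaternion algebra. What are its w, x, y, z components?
5 + i + 0j + 0k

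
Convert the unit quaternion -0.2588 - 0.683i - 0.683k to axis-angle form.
axis = (-√2/2, 0, -√2/2), θ = 7π/6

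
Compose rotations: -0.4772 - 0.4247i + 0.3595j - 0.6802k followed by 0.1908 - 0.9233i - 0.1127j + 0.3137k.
-0.2293 + 0.3234i - 0.6389j - 0.6593k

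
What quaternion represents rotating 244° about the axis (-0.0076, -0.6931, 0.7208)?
-0.5299 - 0.0064i - 0.5878j + 0.6113k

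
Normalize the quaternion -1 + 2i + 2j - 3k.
-0.2357 + 0.4714i + 0.4714j - 0.7071k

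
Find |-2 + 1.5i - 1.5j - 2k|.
3.536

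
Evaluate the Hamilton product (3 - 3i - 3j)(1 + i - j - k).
3 + 3i - 9j + 3k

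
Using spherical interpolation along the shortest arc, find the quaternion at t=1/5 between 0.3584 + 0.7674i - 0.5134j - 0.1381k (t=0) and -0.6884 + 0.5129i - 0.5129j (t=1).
0.1405 + 0.7967i - 0.5754j - 0.1203k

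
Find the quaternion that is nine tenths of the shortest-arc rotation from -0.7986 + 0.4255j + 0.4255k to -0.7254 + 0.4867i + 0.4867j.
-0.7484 + 0.4444i + 0.4902j + 0.0458k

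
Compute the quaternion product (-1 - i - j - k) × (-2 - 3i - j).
-2 + 4i + 6j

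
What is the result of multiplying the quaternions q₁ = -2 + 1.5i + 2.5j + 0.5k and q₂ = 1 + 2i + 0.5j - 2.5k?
-5 - 9i + 6.25j + 1.25k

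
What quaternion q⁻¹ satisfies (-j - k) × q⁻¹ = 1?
0.5j + 0.5k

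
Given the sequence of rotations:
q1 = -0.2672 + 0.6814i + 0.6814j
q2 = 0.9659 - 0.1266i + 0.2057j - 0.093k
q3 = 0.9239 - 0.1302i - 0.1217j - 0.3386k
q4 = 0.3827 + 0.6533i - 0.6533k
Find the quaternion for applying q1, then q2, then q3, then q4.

q2 · q1 = -0.312 + 0.7554i + 0.5398j - 0.2016k
q3 · q2 · q1 = -0.1925 + 0.9458i + 0.2547j - 0.059k
q4 · q3 · q2 · q1 = -0.7301 + 0.4026i - 0.4819j + 0.2696k
-0.7301 + 0.4026i - 0.4819j + 0.2696k


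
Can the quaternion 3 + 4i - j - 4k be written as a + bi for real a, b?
No. The quaternion 3 + 4i - j - 4k has j-coefficient y = -1 and k-coefficient z = -4, not both zero, so it does not lie in the complex subalgebra spanned by 1 and i.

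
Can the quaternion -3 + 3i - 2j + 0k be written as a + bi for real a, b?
No. The quaternion -3 + 3i - 2j has j-coefficient y = -2 and k-coefficient z = 0, not both zero, so it does not lie in the complex subalgebra spanned by 1 and i.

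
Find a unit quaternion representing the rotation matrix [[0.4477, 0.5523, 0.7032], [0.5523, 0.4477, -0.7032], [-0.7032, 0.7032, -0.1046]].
0.6691 + 0.5255i + 0.5255j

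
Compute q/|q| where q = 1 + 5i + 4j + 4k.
0.1313 + 0.6565i + 0.5252j + 0.5252k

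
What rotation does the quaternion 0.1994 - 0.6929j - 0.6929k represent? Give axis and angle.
axis = (0, -√2/2, -√2/2), θ = 157°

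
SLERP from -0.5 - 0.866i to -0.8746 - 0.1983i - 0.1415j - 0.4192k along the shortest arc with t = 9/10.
-0.8672 - 0.2834i - 0.131j - 0.388k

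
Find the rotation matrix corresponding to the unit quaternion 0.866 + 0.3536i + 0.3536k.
[[0.7499, -0.6124, 0.2501], [0.6124, 0.4999, -0.6124], [0.2501, 0.6124, 0.7499]]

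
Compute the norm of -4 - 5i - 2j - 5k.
√70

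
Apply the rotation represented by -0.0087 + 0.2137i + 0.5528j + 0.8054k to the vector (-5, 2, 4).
(6.382, 1.688, 1.194)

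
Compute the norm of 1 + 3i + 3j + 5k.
√44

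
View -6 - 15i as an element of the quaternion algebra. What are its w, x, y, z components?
-6 - 15i + 0j + 0k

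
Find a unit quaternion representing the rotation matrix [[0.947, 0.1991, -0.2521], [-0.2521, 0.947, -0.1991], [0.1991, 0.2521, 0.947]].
0.9799 + 0.1151i - 0.1151j - 0.1151k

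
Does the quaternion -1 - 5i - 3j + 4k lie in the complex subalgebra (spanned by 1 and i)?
No. The quaternion -1 - 5i - 3j + 4k has j-coefficient y = -3 and k-coefficient z = 4, not both zero, so it does not lie in the complex subalgebra spanned by 1 and i.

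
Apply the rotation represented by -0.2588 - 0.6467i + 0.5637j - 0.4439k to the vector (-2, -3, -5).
(1.524, 5.866, 1.125)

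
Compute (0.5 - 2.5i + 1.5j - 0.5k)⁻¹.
0.0556 + 0.2778i - 0.1667j + 0.0556k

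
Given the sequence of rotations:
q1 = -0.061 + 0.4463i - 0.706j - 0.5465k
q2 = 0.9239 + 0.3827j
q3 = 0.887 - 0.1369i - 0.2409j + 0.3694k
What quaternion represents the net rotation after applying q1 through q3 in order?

q2 · q1 = 0.2138 + 0.2032i - 0.6756j - 0.6757k
q3 · q2 · q1 = 0.3043 + 0.5633i - 0.6682j - 0.3789k
0.3043 + 0.5633i - 0.6682j - 0.3789k


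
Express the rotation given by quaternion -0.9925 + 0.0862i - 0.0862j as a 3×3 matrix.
[[0.9851, -0.0149, 0.1711], [-0.0149, 0.9851, 0.1711], [-0.1711, -0.1711, 0.9703]]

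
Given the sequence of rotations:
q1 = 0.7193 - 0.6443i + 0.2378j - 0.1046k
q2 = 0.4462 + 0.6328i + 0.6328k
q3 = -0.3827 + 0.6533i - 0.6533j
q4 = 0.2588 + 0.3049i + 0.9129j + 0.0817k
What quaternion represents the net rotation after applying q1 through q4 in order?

q2 · q1 = 0.7949 + 0.0172i - 0.2354j + 0.559k
q3 · q2 · q1 = -0.4692 + 0.1475i - 0.7944j - 0.3565k
q4 · q3 · q2 · q1 = 0.5879 - 0.3654i - 0.5132j - 0.5075k
0.5879 - 0.3654i - 0.5132j - 0.5075k


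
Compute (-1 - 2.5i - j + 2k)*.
-1 + 2.5i + j - 2k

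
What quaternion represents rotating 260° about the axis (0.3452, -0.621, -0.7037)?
-0.6428 + 0.2644i - 0.4757j - 0.5391k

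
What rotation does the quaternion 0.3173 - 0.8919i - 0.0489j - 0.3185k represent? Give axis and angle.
axis = (-0.9405, -0.0516, -0.3359), θ = 143°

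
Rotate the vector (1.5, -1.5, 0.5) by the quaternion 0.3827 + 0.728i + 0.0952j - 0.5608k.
(-0.694, 0.266, -2.049)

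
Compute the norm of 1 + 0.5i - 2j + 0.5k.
2.345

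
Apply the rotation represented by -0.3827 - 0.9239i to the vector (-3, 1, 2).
(-3, -2.121, -0.707)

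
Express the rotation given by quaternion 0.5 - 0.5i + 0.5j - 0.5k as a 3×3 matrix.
[[0, 0, 1], [-1, 0, 0], [0, -1, 0]]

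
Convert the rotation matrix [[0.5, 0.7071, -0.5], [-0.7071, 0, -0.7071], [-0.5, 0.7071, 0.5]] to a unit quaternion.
0.7071 + 0.5i - 0.5k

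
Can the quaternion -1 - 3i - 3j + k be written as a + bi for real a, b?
No. The quaternion -1 - 3i - 3j + k has j-coefficient y = -3 and k-coefficient z = 1, not both zero, so it does not lie in the complex subalgebra spanned by 1 and i.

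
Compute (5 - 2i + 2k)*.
5 + 2i - 2k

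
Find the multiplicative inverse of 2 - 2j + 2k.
0.1667 + 0.1667j - 0.1667k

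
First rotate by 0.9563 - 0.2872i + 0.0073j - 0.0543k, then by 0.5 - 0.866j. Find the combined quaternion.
0.4845 - 0.0966i - 0.8245j - 0.2759k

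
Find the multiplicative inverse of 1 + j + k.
0.3333 - 0.3333j - 0.3333k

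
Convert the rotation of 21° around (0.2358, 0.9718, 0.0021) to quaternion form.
0.9833 + 0.043i + 0.1771j + 0.0004k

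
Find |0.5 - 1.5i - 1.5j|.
2.179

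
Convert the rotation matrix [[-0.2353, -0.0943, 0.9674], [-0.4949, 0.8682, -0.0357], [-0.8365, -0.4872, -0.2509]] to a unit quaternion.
0.5878 - 0.192i + 0.7672j - 0.1704k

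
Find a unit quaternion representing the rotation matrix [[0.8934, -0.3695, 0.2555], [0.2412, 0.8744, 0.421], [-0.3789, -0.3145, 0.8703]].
0.9537 - 0.1928i + 0.1663j + 0.1601k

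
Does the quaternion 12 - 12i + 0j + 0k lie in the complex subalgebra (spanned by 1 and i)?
Yes. The quaternion 12 - 12i has j- and k-coefficients y = z = 0, so it lies in the complex subalgebra spanned by 1 and i.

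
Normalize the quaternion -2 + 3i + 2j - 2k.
-0.4364 + 0.6547i + 0.4364j - 0.4364k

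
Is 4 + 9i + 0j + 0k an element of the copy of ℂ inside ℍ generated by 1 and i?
Yes. The quaternion 4 + 9i has j- and k-coefficients y = z = 0, so it lies in the complex subalgebra spanned by 1 and i.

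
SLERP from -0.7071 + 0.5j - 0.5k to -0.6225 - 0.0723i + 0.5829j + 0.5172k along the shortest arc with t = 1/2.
-0.7746 - 0.0421i + 0.6309j + 0.01k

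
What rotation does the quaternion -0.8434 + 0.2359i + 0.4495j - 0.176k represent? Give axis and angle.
axis = (0.4391, 0.8366, -0.3276), θ = 295°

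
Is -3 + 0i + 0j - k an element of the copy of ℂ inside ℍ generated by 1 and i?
No. The quaternion -3 - k has j-coefficient y = 0 and k-coefficient z = -1, not both zero, so it does not lie in the complex subalgebra spanned by 1 and i.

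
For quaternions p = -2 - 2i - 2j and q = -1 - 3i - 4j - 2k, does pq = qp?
No: pq = -12 + 12i + 6j + 6k ≠ -12 + 4i + 14j + 2k = qp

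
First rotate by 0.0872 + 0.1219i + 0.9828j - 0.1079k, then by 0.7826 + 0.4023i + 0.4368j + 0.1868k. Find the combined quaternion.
-0.3899 - 0.1002i + 0.8734j + 0.274k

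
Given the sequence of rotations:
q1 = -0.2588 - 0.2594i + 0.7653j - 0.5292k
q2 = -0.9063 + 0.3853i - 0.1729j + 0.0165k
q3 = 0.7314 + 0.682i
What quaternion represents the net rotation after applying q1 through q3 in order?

q2 · q1 = 0.4755 + 0.2142i - 0.4492j + 0.7254k
q3 · q2 · q1 = 0.2017 + 0.481i - 0.8233j + 0.2242k
0.2017 + 0.481i - 0.8233j + 0.2242k


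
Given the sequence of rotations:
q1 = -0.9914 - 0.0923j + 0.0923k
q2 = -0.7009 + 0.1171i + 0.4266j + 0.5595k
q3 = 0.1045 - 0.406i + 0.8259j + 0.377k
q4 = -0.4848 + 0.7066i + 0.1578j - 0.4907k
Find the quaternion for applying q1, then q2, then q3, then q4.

q2 · q1 = 0.6826 - 0.0251i - 0.369j - 0.6302k
q3 · q2 · q1 = 0.6035 - 0.6611i + 0.2599j + 0.362k
q4 · q3 · q2 · q1 = 0.3112 + 0.9316i + 0.0378j - 0.1837k
0.3112 + 0.9316i + 0.0378j - 0.1837k
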